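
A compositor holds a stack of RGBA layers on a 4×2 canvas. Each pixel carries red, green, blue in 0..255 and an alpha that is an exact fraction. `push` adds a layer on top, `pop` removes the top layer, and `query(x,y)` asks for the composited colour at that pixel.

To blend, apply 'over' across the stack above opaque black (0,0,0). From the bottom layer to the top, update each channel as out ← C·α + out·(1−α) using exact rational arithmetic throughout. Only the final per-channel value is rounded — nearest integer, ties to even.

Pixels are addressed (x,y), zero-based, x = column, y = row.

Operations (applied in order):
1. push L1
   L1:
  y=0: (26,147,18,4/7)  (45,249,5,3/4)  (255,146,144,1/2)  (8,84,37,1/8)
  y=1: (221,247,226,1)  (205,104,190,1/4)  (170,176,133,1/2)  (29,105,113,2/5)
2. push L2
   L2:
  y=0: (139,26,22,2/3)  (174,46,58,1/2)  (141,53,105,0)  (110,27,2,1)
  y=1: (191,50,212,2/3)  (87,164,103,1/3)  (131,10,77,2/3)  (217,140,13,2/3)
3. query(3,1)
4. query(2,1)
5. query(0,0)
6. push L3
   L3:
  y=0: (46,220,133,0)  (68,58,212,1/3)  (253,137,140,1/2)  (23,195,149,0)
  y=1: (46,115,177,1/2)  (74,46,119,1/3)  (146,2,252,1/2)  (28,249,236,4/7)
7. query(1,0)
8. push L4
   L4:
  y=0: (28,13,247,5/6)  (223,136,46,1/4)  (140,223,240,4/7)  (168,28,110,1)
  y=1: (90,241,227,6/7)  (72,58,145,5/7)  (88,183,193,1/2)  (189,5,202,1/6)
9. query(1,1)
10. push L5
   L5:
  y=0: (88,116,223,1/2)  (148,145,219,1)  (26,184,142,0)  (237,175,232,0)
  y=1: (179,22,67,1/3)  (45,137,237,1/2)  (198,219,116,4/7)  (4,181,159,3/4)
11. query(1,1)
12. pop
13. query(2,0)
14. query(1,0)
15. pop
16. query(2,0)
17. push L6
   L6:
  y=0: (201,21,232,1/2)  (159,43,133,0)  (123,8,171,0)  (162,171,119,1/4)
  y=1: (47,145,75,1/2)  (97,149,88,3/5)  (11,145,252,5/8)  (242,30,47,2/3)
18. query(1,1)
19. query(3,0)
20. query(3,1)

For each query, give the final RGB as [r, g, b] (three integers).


at x=3,y=1 over L1,L2:
L1 α=2/5: [58/5, 42, 226/5]
L2 α=2/3: [2228/15, 322/3, 356/15]
rounded: [149, 107, 24]

(2,1) stack=L1,L2; from [0,0,0]:
L1 α=1/2: [85, 88, 133/2]
L2 α=2/3: [347/3, 36, 147/2]
rounded: [116, 36, 74]

at x=0,y=0 over L1,L2:
+L1 (α=4/7) → [104/7, 84, 72/7]
+L2 (α=2/3) → [2050/21, 136/3, 380/21]
→ [98, 45, 18]

query (1,0) [L1,L2,L3] — begin 0,0,0
L1 α=3/4: [135/4, 747/4, 15/4]
L2 α=1/2: [831/8, 931/8, 247/8]
L3 α=1/3: [1103/12, 1163/12, 365/4]
→ [92, 97, 91]

at x=1,y=1 over L1,L2,L3,L4:
after L1 α=1/4: [205/4, 26, 95/2]
after L2 α=1/3: [379/6, 72, 66]
after L3 α=1/3: [601/9, 190/3, 251/3]
after L4 α=5/7: [4442/63, 1250/21, 2677/21]
→ [71, 60, 127]

at x=1,y=1 over L1,L2,L3,L4,L5:
after L1 α=1/4: [205/4, 26, 95/2]
after L2 α=1/3: [379/6, 72, 66]
after L3 α=1/3: [601/9, 190/3, 251/3]
after L4 α=5/7: [4442/63, 1250/21, 2677/21]
after L5 α=1/2: [7277/126, 4127/42, 3827/21]
= [58, 98, 182]

at x=2,y=0 over L1,L2,L3,L4:
after L1 α=1/2: [255/2, 73, 72]
after L2 α=0: [255/2, 73, 72]
after L3 α=1/2: [761/4, 105, 106]
after L4 α=4/7: [4523/28, 1207/7, 1278/7]
→ [162, 172, 183]

(1,0) stack=L1,L2,L3,L4; from [0,0,0]:
L1 α=3/4: [135/4, 747/4, 15/4]
L2 α=1/2: [831/8, 931/8, 247/8]
L3 α=1/3: [1103/12, 1163/12, 365/4]
L4 α=1/4: [1995/16, 1707/16, 1279/16]
= [125, 107, 80]

(2,0) stack=L1,L2,L3; from [0,0,0]:
+L1 (α=1/2) → [255/2, 73, 72]
+L2 (α=0) → [255/2, 73, 72]
+L3 (α=1/2) → [761/4, 105, 106]
rounded: [190, 105, 106]

(1,1) stack=L1,L2,L3,L6; from [0,0,0]:
+L1 (α=1/4) → [205/4, 26, 95/2]
+L2 (α=1/3) → [379/6, 72, 66]
+L3 (α=1/3) → [601/9, 190/3, 251/3]
+L6 (α=3/5) → [3821/45, 1721/15, 1294/15]
rounded: [85, 115, 86]

query (3,0) [L1,L2,L3,L6] — begin 0,0,0
+L1 (α=1/8) → [1, 21/2, 37/8]
+L2 (α=1) → [110, 27, 2]
+L3 (α=0) → [110, 27, 2]
+L6 (α=1/4) → [123, 63, 125/4]
→ [123, 63, 31]

at x=3,y=1 over L1,L2,L3,L6:
L1 α=2/5: [58/5, 42, 226/5]
L2 α=2/3: [2228/15, 322/3, 356/15]
L3 α=4/7: [2788/35, 1318/7, 5076/35]
L6 α=2/3: [6576/35, 1738/21, 8366/105]
rounded: [188, 83, 80]


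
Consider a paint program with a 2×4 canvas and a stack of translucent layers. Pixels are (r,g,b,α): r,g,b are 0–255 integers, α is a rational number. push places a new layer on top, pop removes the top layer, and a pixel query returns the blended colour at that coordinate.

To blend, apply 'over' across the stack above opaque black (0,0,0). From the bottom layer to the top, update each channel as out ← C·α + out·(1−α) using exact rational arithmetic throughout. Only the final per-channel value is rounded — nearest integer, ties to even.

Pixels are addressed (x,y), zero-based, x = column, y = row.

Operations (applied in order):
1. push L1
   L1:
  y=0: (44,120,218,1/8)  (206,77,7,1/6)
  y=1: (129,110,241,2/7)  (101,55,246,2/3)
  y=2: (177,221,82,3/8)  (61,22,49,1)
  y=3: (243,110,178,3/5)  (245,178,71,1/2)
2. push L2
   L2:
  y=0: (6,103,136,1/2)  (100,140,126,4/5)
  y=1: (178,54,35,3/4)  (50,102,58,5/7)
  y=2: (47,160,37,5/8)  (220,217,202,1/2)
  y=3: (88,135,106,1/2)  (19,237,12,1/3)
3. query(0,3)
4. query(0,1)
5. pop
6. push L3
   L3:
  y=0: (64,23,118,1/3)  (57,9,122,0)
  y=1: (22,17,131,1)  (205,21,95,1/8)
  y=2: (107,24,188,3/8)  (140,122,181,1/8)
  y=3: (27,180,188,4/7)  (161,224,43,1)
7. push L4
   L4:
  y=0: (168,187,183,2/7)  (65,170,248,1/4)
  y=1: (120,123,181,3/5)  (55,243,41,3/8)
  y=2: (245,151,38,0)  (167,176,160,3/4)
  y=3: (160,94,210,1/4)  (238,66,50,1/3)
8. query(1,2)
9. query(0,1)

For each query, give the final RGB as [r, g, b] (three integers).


(0,3) stack=L1,L2; from [0,0,0]:
after L1 α=3/5: [729/5, 66, 534/5]
after L2 α=1/2: [1169/10, 201/2, 532/5]
→ [117, 100, 106]

(0,1) stack=L1,L2; from [0,0,0]:
L1 α=2/7: [258/7, 220/7, 482/7]
L2 α=3/4: [999/7, 677/14, 1217/28]
rounded: [143, 48, 43]

(1,2) stack=L1,L3,L4; from [0,0,0]:
L1 α=1: [61, 22, 49]
L3 α=1/8: [567/8, 69/2, 131/2]
L4 α=3/4: [4575/32, 1125/8, 1091/8]
rounded: [143, 141, 136]

at x=0,y=1 over L1,L3,L4:
L1 α=2/7: [258/7, 220/7, 482/7]
L3 α=1: [22, 17, 131]
L4 α=3/5: [404/5, 403/5, 161]
= [81, 81, 161]


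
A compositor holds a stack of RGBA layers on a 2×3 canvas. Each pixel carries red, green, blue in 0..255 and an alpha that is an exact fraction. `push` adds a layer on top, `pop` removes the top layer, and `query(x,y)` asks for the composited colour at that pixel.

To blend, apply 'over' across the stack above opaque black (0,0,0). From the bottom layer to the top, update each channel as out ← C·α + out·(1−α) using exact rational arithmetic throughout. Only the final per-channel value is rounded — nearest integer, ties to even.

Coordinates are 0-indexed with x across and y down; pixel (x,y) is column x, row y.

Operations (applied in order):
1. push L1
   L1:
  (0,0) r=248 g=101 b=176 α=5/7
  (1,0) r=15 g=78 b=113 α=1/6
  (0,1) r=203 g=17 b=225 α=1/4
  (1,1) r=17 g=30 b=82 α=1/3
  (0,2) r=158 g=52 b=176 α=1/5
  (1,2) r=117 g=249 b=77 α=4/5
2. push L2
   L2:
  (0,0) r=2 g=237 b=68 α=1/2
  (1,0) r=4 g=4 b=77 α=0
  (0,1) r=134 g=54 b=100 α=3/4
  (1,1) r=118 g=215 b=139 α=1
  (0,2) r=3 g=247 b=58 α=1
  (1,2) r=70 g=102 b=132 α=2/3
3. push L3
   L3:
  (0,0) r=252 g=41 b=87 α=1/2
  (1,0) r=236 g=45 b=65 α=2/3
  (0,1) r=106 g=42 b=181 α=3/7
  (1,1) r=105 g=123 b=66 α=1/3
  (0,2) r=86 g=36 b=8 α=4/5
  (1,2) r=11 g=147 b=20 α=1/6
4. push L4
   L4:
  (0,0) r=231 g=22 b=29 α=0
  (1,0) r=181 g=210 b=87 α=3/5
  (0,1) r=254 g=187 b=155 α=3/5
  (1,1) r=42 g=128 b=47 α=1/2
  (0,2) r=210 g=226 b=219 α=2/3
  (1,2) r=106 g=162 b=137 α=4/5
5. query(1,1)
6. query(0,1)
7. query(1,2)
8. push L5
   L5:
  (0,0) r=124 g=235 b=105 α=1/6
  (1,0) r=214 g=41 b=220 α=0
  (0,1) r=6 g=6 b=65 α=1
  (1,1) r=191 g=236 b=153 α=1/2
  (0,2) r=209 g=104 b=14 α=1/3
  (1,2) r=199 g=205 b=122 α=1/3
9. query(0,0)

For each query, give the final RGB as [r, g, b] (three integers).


(1,1) stack=L1,L2,L3,L4; from [0,0,0]:
after L1 α=1/3: [17/3, 10, 82/3]
after L2 α=1: [118, 215, 139]
after L3 α=1/3: [341/3, 553/3, 344/3]
after L4 α=1/2: [467/6, 937/6, 485/6]
rounded: [78, 156, 81]

at x=0,y=1 over L1,L2,L3,L4:
L1 α=1/4: [203/4, 17/4, 225/4]
L2 α=3/4: [1811/16, 665/16, 1425/16]
L3 α=3/7: [3083/28, 167/4, 3597/28]
L4 α=3/5: [13751/70, 1289/10, 10107/70]
rounded: [196, 129, 144]

(1,2) stack=L1,L2,L3,L4; from [0,0,0]:
after L1 α=4/5: [468/5, 996/5, 308/5]
after L2 α=2/3: [1168/15, 672/5, 1628/15]
after L3 α=1/6: [1201/18, 273/2, 844/9]
after L4 α=4/5: [8833/90, 1569/10, 5776/45]
→ [98, 157, 128]

query (0,0) [L1,L2,L3,L4,L5] — begin 0,0,0
after L1 α=5/7: [1240/7, 505/7, 880/7]
after L2 α=1/2: [627/7, 1082/7, 678/7]
after L3 α=1/2: [2391/14, 1369/14, 1287/14]
after L4 α=0: [2391/14, 1369/14, 1287/14]
after L5 α=1/6: [13691/84, 10135/84, 2635/28]
= [163, 121, 94]


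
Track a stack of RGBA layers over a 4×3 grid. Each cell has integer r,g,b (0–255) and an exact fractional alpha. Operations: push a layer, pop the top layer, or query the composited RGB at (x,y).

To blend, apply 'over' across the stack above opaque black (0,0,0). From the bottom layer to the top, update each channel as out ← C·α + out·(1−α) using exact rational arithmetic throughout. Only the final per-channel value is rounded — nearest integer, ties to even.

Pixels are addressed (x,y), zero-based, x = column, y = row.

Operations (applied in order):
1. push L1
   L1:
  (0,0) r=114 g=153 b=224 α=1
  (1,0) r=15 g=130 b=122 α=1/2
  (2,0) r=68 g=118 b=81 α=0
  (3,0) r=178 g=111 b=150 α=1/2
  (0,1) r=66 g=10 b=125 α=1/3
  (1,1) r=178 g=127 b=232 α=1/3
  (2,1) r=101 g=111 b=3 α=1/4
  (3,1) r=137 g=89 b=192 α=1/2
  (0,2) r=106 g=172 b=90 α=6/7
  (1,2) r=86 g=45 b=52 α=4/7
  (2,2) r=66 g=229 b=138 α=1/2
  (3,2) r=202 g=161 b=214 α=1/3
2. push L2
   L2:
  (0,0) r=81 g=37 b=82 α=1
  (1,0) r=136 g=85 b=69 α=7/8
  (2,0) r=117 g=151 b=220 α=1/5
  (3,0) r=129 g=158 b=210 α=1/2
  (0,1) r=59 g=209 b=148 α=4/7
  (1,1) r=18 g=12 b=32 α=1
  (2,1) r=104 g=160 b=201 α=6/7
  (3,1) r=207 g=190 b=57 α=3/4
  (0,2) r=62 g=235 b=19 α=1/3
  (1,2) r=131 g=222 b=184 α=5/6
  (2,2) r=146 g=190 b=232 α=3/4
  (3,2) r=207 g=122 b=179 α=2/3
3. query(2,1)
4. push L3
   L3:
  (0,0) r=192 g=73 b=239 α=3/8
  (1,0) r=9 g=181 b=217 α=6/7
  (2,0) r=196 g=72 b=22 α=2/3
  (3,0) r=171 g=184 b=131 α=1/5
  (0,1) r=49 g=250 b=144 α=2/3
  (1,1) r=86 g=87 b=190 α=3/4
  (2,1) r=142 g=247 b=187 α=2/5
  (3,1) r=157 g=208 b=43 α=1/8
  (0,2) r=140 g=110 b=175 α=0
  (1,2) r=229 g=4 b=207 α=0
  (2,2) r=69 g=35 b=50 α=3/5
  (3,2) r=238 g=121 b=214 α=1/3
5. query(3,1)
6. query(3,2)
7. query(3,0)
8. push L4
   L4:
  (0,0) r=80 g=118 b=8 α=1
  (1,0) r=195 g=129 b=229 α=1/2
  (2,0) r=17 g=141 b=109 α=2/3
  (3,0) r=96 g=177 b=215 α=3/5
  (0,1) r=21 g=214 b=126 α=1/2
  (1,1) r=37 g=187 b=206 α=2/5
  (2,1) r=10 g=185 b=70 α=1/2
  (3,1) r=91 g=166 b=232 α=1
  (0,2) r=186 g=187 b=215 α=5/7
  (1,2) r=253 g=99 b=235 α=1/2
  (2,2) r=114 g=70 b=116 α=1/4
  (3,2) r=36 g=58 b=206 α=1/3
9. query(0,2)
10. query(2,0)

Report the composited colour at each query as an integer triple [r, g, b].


(2,1) stack=L1,L2; from [0,0,0]:
+L1 (α=1/4) → [101/4, 111/4, 3/4]
+L2 (α=6/7) → [371/4, 3951/28, 4827/28]
rounded: [93, 141, 172]

(3,1) stack=L1,L2,L3; from [0,0,0]:
+L1 (α=1/2) → [137/2, 89/2, 96]
+L2 (α=3/4) → [1379/8, 1229/8, 267/4]
+L3 (α=1/8) → [10909/64, 10267/64, 2041/32]
rounded: [170, 160, 64]

(3,2) stack=L1,L2,L3; from [0,0,0]:
after L1 α=1/3: [202/3, 161/3, 214/3]
after L2 α=2/3: [1444/9, 893/9, 1288/9]
after L3 α=1/3: [5030/27, 2875/27, 4502/27]
= [186, 106, 167]

query (3,0) [L1,L2,L3] — begin 0,0,0
+L1 (α=1/2) → [89, 111/2, 75]
+L2 (α=1/2) → [109, 427/4, 285/2]
+L3 (α=1/5) → [607/5, 611/5, 701/5]
= [121, 122, 140]

query (0,2) [L1,L2,L3,L4] — begin 0,0,0
after L1 α=6/7: [636/7, 1032/7, 540/7]
after L2 α=1/3: [1706/21, 3709/21, 1213/21]
after L3 α=0: [1706/21, 3709/21, 1213/21]
after L4 α=5/7: [22942/147, 27053/147, 25001/147]
= [156, 184, 170]

(2,0) stack=L1,L2,L3,L4; from [0,0,0]:
after L1 α=0: [0, 0, 0]
after L2 α=1/5: [117/5, 151/5, 44]
after L3 α=2/3: [2077/15, 871/15, 88/3]
after L4 α=2/3: [2587/45, 5101/45, 742/9]
rounded: [57, 113, 82]


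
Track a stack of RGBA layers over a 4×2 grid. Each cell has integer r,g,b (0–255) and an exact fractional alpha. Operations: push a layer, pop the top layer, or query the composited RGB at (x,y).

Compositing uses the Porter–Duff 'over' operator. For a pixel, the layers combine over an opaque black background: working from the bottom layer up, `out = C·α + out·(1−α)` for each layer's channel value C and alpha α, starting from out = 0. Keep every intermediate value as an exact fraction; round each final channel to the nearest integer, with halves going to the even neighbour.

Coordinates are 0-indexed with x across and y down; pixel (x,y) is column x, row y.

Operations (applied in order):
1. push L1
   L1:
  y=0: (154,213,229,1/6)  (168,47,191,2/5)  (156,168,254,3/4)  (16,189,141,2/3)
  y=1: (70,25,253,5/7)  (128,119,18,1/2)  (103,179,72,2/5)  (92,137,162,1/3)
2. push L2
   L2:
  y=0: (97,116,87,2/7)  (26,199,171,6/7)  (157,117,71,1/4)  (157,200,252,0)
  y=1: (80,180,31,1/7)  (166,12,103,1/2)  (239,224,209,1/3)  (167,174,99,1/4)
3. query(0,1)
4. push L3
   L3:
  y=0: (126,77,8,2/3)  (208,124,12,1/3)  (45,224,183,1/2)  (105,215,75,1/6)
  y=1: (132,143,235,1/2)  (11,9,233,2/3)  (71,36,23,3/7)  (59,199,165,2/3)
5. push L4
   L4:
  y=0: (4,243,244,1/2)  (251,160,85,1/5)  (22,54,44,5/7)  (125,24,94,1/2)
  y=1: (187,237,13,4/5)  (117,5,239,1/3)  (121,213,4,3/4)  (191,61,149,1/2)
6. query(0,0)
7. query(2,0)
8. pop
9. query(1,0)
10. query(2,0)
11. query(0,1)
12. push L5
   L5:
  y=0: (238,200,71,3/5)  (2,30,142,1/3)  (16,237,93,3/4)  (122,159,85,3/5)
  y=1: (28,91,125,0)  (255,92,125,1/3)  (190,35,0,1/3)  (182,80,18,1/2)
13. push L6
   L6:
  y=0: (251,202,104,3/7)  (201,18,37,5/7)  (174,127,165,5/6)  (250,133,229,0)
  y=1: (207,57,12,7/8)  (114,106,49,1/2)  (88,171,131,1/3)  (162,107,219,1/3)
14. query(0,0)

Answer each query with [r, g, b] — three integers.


at x=0,y=1 over L1,L2:
+L1 (α=5/7) → [50, 125/7, 1265/7]
+L2 (α=1/7) → [380/7, 2010/49, 7807/49]
→ [54, 41, 159]

at x=0,y=0 over L1,L2,L3,L4:
after L1 α=1/6: [77/3, 71/2, 229/6]
after L2 α=2/7: [967/21, 117/2, 2189/42]
after L3 α=2/3: [6259/63, 425/6, 2861/126]
after L4 α=1/2: [6511/126, 1883/12, 33605/252]
= [52, 157, 133]

query (2,0) [L1,L2,L3,L4] — begin 0,0,0
after L1 α=3/4: [117, 126, 381/2]
after L2 α=1/4: [127, 495/4, 1285/8]
after L3 α=1/2: [86, 1391/8, 2749/16]
after L4 α=5/7: [282/7, 353/4, 4509/56]
rounded: [40, 88, 81]

(1,0) stack=L1,L2,L3; from [0,0,0]:
after L1 α=2/5: [336/5, 94/5, 382/5]
after L2 α=6/7: [1116/35, 6064/35, 5512/35]
after L3 α=1/3: [9512/105, 16468/105, 11444/105]
= [91, 157, 109]

(2,0) stack=L1,L2,L3; from [0,0,0]:
L1 α=3/4: [117, 126, 381/2]
L2 α=1/4: [127, 495/4, 1285/8]
L3 α=1/2: [86, 1391/8, 2749/16]
→ [86, 174, 172]

at x=0,y=1 over L1,L2,L3:
after L1 α=5/7: [50, 125/7, 1265/7]
after L2 α=1/7: [380/7, 2010/49, 7807/49]
after L3 α=1/2: [652/7, 9017/98, 9661/49]
→ [93, 92, 197]

query (0,0) [L1,L2,L3,L5,L6] — begin 0,0,0
after L1 α=1/6: [77/3, 71/2, 229/6]
after L2 α=2/7: [967/21, 117/2, 2189/42]
after L3 α=2/3: [6259/63, 425/6, 2861/126]
after L5 α=3/5: [11500/63, 445/3, 3256/63]
after L6 α=3/7: [93439/441, 514/3, 32680/441]
rounded: [212, 171, 74]


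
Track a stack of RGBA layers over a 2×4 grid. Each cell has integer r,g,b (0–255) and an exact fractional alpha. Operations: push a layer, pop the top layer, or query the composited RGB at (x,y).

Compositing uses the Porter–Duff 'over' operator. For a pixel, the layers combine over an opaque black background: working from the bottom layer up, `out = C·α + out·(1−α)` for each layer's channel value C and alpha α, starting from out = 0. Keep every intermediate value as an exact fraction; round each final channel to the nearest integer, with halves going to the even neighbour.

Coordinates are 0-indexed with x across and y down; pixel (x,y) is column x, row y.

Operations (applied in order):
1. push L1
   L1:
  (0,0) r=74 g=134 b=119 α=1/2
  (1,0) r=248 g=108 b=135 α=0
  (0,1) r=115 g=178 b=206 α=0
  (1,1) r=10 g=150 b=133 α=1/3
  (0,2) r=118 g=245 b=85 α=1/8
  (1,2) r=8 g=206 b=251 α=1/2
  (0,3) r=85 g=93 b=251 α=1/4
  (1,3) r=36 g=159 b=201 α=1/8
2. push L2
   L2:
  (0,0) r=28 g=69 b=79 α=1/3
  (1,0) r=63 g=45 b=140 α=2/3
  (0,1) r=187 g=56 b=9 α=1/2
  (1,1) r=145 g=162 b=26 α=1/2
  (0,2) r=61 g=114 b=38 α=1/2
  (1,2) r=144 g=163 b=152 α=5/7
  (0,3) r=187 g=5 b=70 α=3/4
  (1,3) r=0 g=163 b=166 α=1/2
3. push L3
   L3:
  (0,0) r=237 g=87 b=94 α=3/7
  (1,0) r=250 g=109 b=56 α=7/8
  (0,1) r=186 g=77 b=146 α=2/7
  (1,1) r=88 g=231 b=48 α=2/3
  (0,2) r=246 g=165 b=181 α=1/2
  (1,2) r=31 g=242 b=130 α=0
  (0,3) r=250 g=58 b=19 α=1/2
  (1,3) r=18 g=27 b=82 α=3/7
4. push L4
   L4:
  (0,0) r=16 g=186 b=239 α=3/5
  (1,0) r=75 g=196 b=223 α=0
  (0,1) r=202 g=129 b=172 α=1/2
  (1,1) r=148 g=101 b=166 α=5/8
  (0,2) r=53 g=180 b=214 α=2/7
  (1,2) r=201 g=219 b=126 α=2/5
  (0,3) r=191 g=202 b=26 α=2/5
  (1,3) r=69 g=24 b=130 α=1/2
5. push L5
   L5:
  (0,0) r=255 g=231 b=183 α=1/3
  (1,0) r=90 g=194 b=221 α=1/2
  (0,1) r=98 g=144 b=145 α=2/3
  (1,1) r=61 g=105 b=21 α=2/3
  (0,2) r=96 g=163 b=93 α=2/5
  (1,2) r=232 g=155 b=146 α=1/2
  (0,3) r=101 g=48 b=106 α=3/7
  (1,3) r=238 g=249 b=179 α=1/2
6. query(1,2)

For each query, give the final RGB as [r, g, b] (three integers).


query (1,2) [L1,L2,L3,L4,L5] — begin 0,0,0
after L1 α=1/2: [4, 103, 251/2]
after L2 α=5/7: [104, 1021/7, 1011/7]
after L3 α=0: [104, 1021/7, 1011/7]
after L4 α=2/5: [714/5, 6129/35, 4797/35]
after L5 α=1/2: [937/5, 5777/35, 9907/70]
rounded: [187, 165, 142]


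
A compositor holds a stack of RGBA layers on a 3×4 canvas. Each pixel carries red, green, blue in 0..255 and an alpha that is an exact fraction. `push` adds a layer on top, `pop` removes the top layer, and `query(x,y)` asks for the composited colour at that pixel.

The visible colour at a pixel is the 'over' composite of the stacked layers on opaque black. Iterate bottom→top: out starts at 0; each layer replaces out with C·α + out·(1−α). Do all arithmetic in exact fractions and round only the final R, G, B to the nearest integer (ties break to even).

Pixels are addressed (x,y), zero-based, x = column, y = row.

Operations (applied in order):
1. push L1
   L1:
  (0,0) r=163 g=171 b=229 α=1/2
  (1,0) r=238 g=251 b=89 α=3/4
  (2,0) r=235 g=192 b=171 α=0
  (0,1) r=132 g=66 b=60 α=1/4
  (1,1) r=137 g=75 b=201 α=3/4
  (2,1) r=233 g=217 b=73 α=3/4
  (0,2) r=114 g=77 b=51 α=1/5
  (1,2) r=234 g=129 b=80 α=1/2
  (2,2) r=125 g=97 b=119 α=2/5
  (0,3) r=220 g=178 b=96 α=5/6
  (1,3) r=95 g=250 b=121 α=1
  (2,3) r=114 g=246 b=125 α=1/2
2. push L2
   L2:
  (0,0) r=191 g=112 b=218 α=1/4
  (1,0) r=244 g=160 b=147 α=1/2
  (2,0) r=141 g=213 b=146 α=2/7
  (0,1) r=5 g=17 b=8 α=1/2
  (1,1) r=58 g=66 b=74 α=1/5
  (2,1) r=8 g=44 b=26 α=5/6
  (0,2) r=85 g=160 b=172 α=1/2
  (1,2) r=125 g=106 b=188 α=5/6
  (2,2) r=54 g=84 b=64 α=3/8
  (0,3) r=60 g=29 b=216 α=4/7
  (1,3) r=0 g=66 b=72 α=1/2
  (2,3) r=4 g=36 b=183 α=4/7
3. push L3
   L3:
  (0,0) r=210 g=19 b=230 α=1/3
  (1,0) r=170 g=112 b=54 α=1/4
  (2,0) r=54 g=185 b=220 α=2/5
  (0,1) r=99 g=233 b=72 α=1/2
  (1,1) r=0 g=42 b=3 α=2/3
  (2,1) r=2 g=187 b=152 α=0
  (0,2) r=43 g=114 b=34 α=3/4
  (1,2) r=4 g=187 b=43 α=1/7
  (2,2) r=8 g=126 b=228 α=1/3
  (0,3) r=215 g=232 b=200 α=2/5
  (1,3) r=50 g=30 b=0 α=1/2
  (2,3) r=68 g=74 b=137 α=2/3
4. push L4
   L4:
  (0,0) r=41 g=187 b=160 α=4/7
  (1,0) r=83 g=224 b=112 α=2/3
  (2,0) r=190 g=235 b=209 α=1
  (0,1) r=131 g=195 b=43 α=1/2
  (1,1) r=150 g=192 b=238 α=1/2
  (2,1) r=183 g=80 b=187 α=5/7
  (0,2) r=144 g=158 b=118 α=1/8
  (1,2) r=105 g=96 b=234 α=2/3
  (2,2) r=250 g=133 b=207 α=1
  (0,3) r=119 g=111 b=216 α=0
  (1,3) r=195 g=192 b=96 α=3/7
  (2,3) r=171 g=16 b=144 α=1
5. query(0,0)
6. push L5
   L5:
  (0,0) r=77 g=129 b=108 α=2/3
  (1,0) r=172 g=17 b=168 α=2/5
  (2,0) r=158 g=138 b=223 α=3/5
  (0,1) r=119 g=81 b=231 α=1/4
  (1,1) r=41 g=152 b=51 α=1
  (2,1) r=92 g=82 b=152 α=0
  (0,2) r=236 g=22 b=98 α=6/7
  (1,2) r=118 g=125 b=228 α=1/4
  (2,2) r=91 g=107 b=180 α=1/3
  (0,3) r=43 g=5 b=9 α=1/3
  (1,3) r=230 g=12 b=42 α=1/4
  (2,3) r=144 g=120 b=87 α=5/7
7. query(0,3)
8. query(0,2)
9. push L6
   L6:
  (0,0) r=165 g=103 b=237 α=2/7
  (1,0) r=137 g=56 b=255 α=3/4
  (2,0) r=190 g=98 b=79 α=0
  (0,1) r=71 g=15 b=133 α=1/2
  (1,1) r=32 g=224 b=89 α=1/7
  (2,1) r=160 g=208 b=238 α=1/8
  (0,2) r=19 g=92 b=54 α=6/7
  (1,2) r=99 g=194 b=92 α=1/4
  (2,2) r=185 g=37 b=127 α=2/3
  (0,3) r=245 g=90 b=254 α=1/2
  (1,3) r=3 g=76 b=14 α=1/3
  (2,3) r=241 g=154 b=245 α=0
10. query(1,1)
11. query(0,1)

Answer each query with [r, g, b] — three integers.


at x=0,y=0 over L1,L2,L3,L4:
after L1 α=1/2: [163/2, 171/2, 229/2]
after L2 α=1/4: [871/8, 737/8, 1123/8]
after L3 α=1/3: [1711/12, 271/4, 681/4]
after L4 α=4/7: [2367/28, 3805/28, 4603/28]
→ [85, 136, 164]

at x=0,y=3 over L1,L2,L3,L4,L5:
L1 α=5/6: [550/3, 445/3, 80]
L2 α=4/7: [790/7, 561/7, 1104/7]
L3 α=2/5: [1076/7, 4931/35, 6112/35]
L4 α=0: [1076/7, 4931/35, 6112/35]
L5 α=1/3: [2453/21, 10037/105, 12539/105]
rounded: [117, 96, 119]

query (0,2) [L1,L2,L3,L4,L5] — begin 0,0,0
+L1 (α=1/5) → [114/5, 77/5, 51/5]
+L2 (α=1/2) → [539/10, 877/10, 911/10]
+L3 (α=3/4) → [1829/40, 4297/40, 1931/40]
+L4 (α=1/8) → [18563/320, 36399/320, 18237/320]
+L5 (α=6/7) → [471683/2240, 78639/2240, 206397/2240]
→ [211, 35, 92]

at x=1,y=1 over L1,L2,L3,L4,L5,L6:
L1 α=3/4: [411/4, 225/4, 603/4]
L2 α=1/5: [469/5, 291/5, 677/5]
L3 α=2/3: [469/15, 237/5, 707/15]
L4 α=1/2: [2719/30, 1197/10, 4277/30]
L5 α=1: [41, 152, 51]
L6 α=1/7: [278/7, 1136/7, 395/7]
rounded: [40, 162, 56]

query (0,1) [L1,L2,L3,L4,L5,L6] — begin 0,0,0
after L1 α=1/4: [33, 33/2, 15]
after L2 α=1/2: [19, 67/4, 23/2]
after L3 α=1/2: [59, 999/8, 167/4]
after L4 α=1/2: [95, 2559/16, 339/8]
after L5 α=1/4: [101, 8973/64, 2865/32]
after L6 α=1/2: [86, 9933/128, 7121/64]
rounded: [86, 78, 111]


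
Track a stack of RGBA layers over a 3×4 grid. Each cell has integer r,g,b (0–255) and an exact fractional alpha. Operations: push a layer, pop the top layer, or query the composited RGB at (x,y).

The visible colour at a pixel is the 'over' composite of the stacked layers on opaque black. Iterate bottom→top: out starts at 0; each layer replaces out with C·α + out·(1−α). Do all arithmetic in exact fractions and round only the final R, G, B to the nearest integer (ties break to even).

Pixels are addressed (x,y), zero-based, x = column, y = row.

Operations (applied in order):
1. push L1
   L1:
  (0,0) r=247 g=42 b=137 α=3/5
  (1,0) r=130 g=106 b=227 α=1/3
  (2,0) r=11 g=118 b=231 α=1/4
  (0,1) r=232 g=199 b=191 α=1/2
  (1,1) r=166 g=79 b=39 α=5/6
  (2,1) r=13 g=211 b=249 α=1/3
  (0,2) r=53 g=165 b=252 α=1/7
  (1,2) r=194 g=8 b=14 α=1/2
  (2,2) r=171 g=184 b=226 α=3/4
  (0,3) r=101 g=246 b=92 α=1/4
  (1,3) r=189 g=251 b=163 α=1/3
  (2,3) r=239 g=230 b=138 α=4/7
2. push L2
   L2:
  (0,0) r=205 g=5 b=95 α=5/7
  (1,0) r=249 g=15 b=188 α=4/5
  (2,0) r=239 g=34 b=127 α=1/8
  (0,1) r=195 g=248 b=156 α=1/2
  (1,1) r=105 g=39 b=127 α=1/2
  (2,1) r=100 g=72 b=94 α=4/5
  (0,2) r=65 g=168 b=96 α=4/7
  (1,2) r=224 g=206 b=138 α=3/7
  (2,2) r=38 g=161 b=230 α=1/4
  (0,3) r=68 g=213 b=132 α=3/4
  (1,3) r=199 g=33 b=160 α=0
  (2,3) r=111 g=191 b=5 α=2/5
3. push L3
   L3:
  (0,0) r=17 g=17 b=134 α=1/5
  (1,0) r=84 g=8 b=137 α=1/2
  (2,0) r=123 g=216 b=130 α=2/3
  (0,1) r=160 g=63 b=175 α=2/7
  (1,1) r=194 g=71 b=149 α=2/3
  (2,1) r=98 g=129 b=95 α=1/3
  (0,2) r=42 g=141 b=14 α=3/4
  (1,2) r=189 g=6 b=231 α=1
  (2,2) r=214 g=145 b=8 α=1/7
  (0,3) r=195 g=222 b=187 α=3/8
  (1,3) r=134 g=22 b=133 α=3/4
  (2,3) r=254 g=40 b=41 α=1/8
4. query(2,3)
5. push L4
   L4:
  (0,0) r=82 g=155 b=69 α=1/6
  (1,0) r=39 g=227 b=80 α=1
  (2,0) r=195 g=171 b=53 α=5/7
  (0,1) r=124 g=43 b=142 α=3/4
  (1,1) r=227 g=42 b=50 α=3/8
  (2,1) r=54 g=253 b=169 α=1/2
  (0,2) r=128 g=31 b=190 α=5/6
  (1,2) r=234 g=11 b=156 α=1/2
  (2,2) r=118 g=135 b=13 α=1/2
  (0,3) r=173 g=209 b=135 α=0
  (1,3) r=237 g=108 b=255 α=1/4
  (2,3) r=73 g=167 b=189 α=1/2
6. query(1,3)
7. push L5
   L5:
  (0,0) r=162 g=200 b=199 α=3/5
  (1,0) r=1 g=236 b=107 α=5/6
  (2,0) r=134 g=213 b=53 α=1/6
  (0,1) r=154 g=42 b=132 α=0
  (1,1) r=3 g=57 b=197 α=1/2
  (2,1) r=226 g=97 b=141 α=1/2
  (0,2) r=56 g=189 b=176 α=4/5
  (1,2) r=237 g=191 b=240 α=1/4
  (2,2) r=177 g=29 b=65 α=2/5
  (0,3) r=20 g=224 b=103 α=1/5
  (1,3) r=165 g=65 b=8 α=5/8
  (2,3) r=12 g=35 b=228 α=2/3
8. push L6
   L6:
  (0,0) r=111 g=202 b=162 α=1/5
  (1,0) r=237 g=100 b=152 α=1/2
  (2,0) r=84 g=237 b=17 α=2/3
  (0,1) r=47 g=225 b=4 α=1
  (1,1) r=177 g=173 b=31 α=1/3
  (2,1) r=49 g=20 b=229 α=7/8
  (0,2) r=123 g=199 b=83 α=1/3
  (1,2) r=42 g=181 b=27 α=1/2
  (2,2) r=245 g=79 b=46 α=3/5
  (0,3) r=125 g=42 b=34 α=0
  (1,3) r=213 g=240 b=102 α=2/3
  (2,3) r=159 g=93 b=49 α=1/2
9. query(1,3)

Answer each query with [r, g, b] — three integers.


query (2,3) [L1,L2,L3] — begin 0,0,0
L1 α=4/7: [956/7, 920/7, 552/7]
L2 α=2/5: [4422/35, 5434/35, 1726/35]
L3 α=1/8: [1423/10, 2817/20, 1931/40]
→ [142, 141, 48]

query (1,3) [L1,L2,L3,L4] — begin 0,0,0
+L1 (α=1/3) → [63, 251/3, 163/3]
+L2 (α=0) → [63, 251/3, 163/3]
+L3 (α=3/4) → [465/4, 449/12, 340/3]
+L4 (α=1/4) → [2343/16, 881/16, 595/4]
rounded: [146, 55, 149]

query (1,3) [L1,L2,L3,L4,L5,L6] — begin 0,0,0
L1 α=1/3: [63, 251/3, 163/3]
L2 α=0: [63, 251/3, 163/3]
L3 α=3/4: [465/4, 449/12, 340/3]
L4 α=1/4: [2343/16, 881/16, 595/4]
L5 α=5/8: [20229/128, 7843/128, 1945/32]
L6 α=2/3: [24919/128, 69283/384, 8473/96]
→ [195, 180, 88]


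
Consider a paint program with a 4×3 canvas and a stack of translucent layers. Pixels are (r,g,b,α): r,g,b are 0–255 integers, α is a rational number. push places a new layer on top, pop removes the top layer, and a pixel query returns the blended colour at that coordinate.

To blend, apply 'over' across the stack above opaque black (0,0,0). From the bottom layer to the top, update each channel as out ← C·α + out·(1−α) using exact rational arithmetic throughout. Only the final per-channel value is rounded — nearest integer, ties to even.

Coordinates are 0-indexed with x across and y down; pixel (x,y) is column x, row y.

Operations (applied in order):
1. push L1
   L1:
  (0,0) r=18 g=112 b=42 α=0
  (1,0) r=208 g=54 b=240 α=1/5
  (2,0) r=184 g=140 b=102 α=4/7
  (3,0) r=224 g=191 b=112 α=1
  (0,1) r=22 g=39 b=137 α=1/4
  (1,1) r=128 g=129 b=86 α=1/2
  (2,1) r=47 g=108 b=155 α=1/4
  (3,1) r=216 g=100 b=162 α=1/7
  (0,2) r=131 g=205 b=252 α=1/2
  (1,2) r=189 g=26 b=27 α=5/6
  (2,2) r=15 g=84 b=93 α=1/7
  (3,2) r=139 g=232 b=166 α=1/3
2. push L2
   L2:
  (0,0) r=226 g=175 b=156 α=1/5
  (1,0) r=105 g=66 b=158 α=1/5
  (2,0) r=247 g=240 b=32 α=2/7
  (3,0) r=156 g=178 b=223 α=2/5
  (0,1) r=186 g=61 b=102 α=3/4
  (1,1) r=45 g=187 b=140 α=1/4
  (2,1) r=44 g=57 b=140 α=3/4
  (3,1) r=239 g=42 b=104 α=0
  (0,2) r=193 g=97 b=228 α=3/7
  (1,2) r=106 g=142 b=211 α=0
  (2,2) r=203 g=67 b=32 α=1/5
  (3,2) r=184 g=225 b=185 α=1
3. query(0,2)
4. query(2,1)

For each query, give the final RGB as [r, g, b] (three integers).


(0,2) stack=L1,L2; from [0,0,0]:
after L1 α=1/2: [131/2, 205/2, 126]
after L2 α=3/7: [841/7, 701/7, 1188/7]
→ [120, 100, 170]

at x=2,y=1 over L1,L2:
L1 α=1/4: [47/4, 27, 155/4]
L2 α=3/4: [575/16, 99/2, 1835/16]
→ [36, 50, 115]


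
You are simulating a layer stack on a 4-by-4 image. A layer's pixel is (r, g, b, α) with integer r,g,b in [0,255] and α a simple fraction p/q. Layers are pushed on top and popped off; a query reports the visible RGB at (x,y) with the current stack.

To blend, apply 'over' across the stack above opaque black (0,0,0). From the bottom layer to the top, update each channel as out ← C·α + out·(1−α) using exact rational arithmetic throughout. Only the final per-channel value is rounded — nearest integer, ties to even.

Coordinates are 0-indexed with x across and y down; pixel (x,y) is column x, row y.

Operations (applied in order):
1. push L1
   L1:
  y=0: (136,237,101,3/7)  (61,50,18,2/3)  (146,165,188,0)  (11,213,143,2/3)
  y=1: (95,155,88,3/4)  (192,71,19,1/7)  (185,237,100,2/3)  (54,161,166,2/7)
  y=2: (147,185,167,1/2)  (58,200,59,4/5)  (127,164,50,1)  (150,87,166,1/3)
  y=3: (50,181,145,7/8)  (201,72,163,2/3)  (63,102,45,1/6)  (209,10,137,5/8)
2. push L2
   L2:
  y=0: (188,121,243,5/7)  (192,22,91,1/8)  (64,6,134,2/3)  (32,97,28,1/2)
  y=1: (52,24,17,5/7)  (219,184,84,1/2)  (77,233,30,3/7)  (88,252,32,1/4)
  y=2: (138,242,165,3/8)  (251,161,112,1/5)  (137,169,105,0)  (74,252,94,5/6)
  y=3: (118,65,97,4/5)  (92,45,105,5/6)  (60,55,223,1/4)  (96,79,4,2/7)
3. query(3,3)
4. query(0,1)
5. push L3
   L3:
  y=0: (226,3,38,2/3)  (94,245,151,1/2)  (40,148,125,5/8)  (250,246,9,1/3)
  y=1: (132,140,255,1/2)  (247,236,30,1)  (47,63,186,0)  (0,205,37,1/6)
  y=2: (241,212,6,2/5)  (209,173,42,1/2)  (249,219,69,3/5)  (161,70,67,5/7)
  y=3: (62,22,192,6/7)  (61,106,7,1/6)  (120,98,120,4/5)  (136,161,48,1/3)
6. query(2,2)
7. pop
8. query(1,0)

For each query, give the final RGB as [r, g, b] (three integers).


at x=3,y=3 over L1,L2:
after L1 α=5/8: [1045/8, 25/4, 685/8]
after L2 α=2/7: [6761/56, 757/28, 3489/56]
= [121, 27, 62]

(0,1) stack=L1,L2; from [0,0,0]:
after L1 α=3/4: [285/4, 465/4, 66]
after L2 α=5/7: [115/2, 705/14, 31]
→ [58, 50, 31]

query (2,2) [L1,L2,L3] — begin 0,0,0
+L1 (α=1) → [127, 164, 50]
+L2 (α=0) → [127, 164, 50]
+L3 (α=3/5) → [1001/5, 197, 307/5]
= [200, 197, 61]

at x=1,y=0 over L1,L2:
+L1 (α=2/3) → [122/3, 100/3, 12]
+L2 (α=1/8) → [715/12, 383/12, 175/8]
→ [60, 32, 22]


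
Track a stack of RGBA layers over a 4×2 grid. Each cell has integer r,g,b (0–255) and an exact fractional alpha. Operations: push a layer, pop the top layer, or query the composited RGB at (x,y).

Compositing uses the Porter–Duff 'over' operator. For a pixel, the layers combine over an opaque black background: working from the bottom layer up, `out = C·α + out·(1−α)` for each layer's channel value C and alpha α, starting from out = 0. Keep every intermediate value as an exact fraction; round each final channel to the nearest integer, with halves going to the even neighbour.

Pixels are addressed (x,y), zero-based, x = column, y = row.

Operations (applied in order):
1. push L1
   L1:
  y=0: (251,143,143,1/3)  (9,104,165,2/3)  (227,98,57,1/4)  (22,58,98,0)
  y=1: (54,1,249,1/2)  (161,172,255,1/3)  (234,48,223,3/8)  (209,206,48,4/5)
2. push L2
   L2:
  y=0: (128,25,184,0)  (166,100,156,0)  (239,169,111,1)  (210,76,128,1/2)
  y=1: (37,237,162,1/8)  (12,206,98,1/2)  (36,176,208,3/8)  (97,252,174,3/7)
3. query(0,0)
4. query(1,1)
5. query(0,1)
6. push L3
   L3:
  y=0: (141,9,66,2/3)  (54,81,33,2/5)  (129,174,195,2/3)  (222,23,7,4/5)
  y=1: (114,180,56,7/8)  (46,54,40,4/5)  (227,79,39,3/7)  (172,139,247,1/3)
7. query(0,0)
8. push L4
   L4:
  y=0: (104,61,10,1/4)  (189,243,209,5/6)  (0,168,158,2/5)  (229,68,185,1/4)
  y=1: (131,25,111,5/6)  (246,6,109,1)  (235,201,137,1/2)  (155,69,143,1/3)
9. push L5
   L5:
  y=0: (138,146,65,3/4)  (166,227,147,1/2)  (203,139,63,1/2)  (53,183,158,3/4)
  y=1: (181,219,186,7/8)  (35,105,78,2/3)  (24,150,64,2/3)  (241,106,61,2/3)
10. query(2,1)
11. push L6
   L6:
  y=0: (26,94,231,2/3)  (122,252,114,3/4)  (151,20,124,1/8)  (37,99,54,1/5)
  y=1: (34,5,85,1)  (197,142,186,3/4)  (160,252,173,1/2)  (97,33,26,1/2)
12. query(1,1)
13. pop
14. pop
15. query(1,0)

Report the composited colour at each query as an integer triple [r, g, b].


(0,0) stack=L1,L2; from [0,0,0]:
L1 α=1/3: [251/3, 143/3, 143/3]
L2 α=0: [251/3, 143/3, 143/3]
rounded: [84, 48, 48]

query (1,1) [L1,L2] — begin 0,0,0
+L1 (α=1/3) → [161/3, 172/3, 85]
+L2 (α=1/2) → [197/6, 395/3, 183/2]
→ [33, 132, 92]

at x=0,y=1 over L1,L2:
L1 α=1/2: [27, 1/2, 249/2]
L2 α=1/8: [113/4, 481/16, 2067/16]
→ [28, 30, 129]

(0,0) stack=L1,L2,L3; from [0,0,0]:
L1 α=1/3: [251/3, 143/3, 143/3]
L2 α=0: [251/3, 143/3, 143/3]
L3 α=2/3: [1097/9, 197/9, 539/9]
→ [122, 22, 60]

at x=2,y=1 over L1,L2,L3,L4,L5:
after L1 α=3/8: [351/4, 18, 669/8]
after L2 α=3/8: [2187/32, 309/4, 8337/64]
after L3 α=3/7: [7635/56, 78, 10209/112]
after L4 α=1/2: [20795/112, 279/2, 25553/224]
after L5 α=2/3: [26171/336, 293/2, 18075/224]
rounded: [78, 146, 81]

(1,1) stack=L1,L2,L3,L4,L5,L6; from [0,0,0]:
+L1 (α=1/3) → [161/3, 172/3, 85]
+L2 (α=1/2) → [197/6, 395/3, 183/2]
+L3 (α=4/5) → [1301/30, 1043/15, 503/10]
+L4 (α=1) → [246, 6, 109]
+L5 (α=2/3) → [316/3, 72, 265/3]
+L6 (α=3/4) → [2089/12, 249/2, 1939/12]
→ [174, 124, 162]

(1,0) stack=L1,L2,L3,L4; from [0,0,0]:
after L1 α=2/3: [6, 208/3, 110]
after L2 α=0: [6, 208/3, 110]
after L3 α=2/5: [126/5, 74, 396/5]
after L4 α=5/6: [1617/10, 1289/6, 5621/30]
= [162, 215, 187]


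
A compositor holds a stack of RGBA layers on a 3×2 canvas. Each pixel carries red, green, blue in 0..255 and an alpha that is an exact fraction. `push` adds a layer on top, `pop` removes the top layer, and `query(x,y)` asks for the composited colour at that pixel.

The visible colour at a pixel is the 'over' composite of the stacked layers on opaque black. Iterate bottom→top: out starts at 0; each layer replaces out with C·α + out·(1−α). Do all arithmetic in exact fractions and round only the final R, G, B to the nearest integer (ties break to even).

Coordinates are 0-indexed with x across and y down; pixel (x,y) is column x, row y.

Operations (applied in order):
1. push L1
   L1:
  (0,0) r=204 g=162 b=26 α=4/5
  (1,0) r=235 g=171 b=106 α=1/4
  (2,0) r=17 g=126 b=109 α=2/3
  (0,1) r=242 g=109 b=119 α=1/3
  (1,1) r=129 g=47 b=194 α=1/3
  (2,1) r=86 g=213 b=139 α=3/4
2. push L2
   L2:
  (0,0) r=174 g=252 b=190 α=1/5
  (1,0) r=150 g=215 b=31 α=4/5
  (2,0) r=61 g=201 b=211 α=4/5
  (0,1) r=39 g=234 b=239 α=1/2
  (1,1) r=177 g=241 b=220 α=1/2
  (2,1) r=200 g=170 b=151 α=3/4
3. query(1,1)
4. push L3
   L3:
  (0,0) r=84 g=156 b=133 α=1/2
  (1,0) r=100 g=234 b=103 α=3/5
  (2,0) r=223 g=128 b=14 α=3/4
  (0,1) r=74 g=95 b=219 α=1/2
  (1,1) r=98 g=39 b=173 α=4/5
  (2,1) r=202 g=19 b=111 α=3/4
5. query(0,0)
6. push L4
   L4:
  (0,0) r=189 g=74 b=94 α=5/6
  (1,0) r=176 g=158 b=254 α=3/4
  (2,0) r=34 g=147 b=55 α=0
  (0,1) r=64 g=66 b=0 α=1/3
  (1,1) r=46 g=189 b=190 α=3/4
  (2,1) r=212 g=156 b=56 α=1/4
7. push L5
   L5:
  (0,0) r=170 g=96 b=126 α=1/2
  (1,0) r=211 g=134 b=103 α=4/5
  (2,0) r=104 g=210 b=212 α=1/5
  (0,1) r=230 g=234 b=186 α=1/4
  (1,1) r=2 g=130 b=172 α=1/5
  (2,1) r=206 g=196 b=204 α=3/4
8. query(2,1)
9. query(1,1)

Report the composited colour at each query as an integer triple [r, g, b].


query (1,1) [L1,L2] — begin 0,0,0
after L1 α=1/3: [43, 47/3, 194/3]
after L2 α=1/2: [110, 385/3, 427/3]
→ [110, 128, 142]

query (0,0) [L1,L2,L3] — begin 0,0,0
after L1 α=4/5: [816/5, 648/5, 104/5]
after L2 α=1/5: [4134/25, 3852/25, 1366/25]
after L3 α=1/2: [3117/25, 3876/25, 4691/50]
→ [125, 155, 94]

at x=2,y=1 over L1,L2,L3,L4,L5:
+L1 (α=3/4) → [129/2, 639/4, 417/4]
+L2 (α=3/4) → [1329/8, 2679/16, 2229/16]
+L3 (α=3/4) → [6177/32, 3591/64, 7557/64]
+L4 (α=1/4) → [25315/128, 20757/256, 26255/256]
+L5 (α=3/4) → [104419/512, 171285/1024, 182927/1024]
→ [204, 167, 179]

at x=1,y=1 over L1,L2,L3,L4,L5:
L1 α=1/3: [43, 47/3, 194/3]
L2 α=1/2: [110, 385/3, 427/3]
L3 α=4/5: [502/5, 853/15, 2503/15]
L4 α=3/4: [298/5, 4679/30, 11053/60]
L5 α=1/5: [1202/25, 11308/75, 13633/75]
= [48, 151, 182]


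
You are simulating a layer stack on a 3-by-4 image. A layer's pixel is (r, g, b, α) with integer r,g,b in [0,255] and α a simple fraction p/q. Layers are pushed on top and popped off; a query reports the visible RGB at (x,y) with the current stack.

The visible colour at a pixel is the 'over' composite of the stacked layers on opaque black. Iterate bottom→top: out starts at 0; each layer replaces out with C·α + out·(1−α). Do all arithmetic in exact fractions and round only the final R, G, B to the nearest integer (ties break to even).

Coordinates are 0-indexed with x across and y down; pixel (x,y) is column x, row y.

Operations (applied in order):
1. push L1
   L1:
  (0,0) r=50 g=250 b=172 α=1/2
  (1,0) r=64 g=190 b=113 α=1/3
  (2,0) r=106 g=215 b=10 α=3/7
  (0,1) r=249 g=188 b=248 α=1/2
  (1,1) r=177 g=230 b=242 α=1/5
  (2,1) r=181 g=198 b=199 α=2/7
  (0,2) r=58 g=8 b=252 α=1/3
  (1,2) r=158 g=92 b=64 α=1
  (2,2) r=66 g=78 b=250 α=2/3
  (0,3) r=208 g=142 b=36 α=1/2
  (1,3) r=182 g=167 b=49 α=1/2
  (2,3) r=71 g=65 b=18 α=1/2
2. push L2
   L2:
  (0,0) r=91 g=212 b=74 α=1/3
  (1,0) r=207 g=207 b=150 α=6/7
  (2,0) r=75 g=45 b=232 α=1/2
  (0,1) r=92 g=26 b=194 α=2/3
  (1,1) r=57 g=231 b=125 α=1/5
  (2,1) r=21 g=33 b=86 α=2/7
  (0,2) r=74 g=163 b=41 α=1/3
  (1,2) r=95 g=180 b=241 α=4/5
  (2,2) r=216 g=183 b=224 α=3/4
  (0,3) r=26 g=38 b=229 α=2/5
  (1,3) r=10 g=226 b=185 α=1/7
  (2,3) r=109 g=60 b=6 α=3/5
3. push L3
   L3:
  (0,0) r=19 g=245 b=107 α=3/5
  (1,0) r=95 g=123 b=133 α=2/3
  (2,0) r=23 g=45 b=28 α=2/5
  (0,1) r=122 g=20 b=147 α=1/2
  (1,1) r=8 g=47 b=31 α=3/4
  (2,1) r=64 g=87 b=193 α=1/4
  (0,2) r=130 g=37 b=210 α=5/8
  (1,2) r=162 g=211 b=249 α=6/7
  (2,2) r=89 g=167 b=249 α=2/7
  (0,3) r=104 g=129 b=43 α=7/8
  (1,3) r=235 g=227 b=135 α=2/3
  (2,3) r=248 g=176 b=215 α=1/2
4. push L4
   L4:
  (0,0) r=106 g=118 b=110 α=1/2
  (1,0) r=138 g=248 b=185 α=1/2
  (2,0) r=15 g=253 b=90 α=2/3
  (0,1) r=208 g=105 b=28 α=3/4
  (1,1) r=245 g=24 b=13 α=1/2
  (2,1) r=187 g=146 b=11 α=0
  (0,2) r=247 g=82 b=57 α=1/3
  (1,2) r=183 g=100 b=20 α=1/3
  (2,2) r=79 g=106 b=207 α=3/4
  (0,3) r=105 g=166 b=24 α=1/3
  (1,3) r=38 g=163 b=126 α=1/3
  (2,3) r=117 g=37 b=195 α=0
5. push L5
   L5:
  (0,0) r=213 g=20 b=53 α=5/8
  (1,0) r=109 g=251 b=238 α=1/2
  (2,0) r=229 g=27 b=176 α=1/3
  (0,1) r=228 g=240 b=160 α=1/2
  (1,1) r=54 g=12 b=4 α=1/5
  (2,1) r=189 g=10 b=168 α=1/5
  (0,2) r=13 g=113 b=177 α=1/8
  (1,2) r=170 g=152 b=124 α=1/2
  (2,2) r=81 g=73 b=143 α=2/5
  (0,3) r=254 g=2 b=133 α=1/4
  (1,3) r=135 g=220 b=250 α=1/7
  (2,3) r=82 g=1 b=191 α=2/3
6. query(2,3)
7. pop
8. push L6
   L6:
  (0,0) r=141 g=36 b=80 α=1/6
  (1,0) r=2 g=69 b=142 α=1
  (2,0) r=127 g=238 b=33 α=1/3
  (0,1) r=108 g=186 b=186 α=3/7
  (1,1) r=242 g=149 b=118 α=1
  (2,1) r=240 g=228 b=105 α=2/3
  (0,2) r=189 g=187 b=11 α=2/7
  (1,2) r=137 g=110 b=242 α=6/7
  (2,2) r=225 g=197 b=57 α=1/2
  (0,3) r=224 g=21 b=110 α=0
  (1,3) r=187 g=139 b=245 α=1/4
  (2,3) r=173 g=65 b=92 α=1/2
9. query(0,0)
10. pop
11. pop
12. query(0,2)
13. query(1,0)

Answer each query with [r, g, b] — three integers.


query (2,3) [L1,L2,L3,L4,L5] — begin 0,0,0
L1 α=1/2: [71/2, 65/2, 9]
L2 α=3/5: [398/5, 49, 36/5]
L3 α=1/2: [819/5, 225/2, 1111/10]
L4 α=0: [819/5, 225/2, 1111/10]
L5 α=2/3: [1639/15, 229/6, 4931/30]
rounded: [109, 38, 164]

(0,0) stack=L1,L2,L3,L4,L6; from [0,0,0]:
L1 α=1/2: [25, 125, 86]
L2 α=1/3: [47, 154, 82]
L3 α=3/5: [151/5, 1043/5, 97]
L4 α=1/2: [681/10, 1633/10, 207/2]
L6 α=1/6: [321/4, 1705/12, 1195/12]
= [80, 142, 100]

query (0,2) [L1,L2,L3] — begin 0,0,0
+L1 (α=1/3) → [58/3, 8/3, 84]
+L2 (α=1/3) → [338/9, 505/9, 209/3]
+L3 (α=5/8) → [286/3, 265/6, 1259/8]
= [95, 44, 157]

query (1,0) [L1,L2,L3] — begin 0,0,0
+L1 (α=1/3) → [64/3, 190/3, 113/3]
+L2 (α=6/7) → [3790/21, 3916/21, 2813/21]
+L3 (α=2/3) → [7780/63, 9082/63, 8399/63]
rounded: [123, 144, 133]


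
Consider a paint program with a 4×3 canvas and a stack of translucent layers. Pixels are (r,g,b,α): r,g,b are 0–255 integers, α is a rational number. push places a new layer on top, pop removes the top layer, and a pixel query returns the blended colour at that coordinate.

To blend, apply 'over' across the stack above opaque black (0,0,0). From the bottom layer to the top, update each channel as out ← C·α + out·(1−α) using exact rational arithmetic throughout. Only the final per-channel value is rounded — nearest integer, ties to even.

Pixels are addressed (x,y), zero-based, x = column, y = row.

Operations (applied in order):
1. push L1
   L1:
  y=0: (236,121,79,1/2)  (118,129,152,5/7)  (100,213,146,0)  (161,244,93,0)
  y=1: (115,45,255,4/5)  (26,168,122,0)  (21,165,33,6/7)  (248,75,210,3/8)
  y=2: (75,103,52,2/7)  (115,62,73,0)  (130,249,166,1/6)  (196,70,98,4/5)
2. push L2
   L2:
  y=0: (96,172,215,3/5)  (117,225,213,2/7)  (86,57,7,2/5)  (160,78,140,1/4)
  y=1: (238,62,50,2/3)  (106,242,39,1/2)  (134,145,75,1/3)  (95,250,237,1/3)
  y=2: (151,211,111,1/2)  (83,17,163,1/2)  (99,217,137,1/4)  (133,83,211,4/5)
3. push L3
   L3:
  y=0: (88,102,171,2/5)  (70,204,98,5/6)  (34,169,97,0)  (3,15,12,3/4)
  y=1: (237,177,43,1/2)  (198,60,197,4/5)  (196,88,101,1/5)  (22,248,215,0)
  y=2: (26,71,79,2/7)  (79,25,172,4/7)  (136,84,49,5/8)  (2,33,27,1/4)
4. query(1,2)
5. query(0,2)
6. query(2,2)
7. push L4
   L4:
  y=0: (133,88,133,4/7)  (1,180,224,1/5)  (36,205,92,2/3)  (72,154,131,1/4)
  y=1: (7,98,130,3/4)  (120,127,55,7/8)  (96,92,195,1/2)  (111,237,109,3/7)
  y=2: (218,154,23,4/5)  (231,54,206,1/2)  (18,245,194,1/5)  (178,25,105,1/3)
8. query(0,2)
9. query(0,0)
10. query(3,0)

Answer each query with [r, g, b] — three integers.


at x=1,y=2 over L1,L2,L3:
+L1 (α=0) → [0, 0, 0]
+L2 (α=1/2) → [83/2, 17/2, 163/2]
+L3 (α=4/7) → [881/14, 251/14, 1865/14]
= [63, 18, 133]

at x=0,y=2 over L1,L2,L3:
after L1 α=2/7: [150/7, 206/7, 104/7]
after L2 α=1/2: [1207/14, 1683/14, 881/14]
after L3 α=2/7: [6763/98, 10403/98, 6617/98]
→ [69, 106, 68]

query (2,2) [L1,L2,L3] — begin 0,0,0
+L1 (α=1/6) → [65/3, 83/2, 83/3]
+L2 (α=1/4) → [41, 683/8, 55]
+L3 (α=5/8) → [803/8, 5409/64, 205/4]
→ [100, 85, 51]

query (0,2) [L1,L2,L3,L4] — begin 0,0,0
L1 α=2/7: [150/7, 206/7, 104/7]
L2 α=1/2: [1207/14, 1683/14, 881/14]
L3 α=2/7: [6763/98, 10403/98, 6617/98]
L4 α=4/5: [92219/490, 70771/490, 15633/490]
→ [188, 144, 32]

(0,0) stack=L1,L2,L3,L4; from [0,0,0]:
after L1 α=1/2: [118, 121/2, 79/2]
after L2 α=3/5: [524/5, 637/5, 724/5]
after L3 α=2/5: [2452/25, 2931/25, 3882/25]
after L4 α=4/7: [20656/175, 17593/175, 24946/175]
rounded: [118, 101, 143]

(3,0) stack=L1,L2,L3,L4; from [0,0,0]:
after L1 α=0: [0, 0, 0]
after L2 α=1/4: [40, 39/2, 35]
after L3 α=3/4: [49/4, 129/8, 71/4]
after L4 α=1/4: [435/16, 1619/32, 737/16]
= [27, 51, 46]
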